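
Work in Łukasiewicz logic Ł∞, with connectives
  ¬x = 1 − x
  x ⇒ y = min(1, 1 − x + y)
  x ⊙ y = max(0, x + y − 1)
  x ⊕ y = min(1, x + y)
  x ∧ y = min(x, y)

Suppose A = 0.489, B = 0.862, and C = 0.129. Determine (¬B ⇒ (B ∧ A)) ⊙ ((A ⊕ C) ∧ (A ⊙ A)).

¬B = 1 − 0.862 = 0.138
B ∧ A = min(0.862, 0.489) = 0.489
¬B ⇒ (B ∧ A) = min(1, 1 − 0.138 + 0.489) = min(1, 1.351) = 1.000
A ⊕ C = min(1, 0.489 + 0.129) = min(1, 0.618) = 0.618
A ⊙ A = max(0, 0.489 + 0.489 − 1) = max(0, -0.022) = 0.000
(A ⊕ C) ∧ (A ⊙ A) = min(0.618, 0.000) = 0.000
(¬B ⇒ (B ∧ A)) ⊙ ((A ⊕ C) ∧ (A ⊙ A)) = max(0, 1.000 + 0.000 − 1) = max(0, 0.000) = 0.000

0.000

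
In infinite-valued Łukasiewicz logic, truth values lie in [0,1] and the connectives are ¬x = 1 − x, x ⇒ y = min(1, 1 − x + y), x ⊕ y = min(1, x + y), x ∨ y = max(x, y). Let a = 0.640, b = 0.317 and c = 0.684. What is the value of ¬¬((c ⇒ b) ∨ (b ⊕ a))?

0.957

c ⇒ b = min(1, 1 − 0.684 + 0.317) = min(1, 0.633) = 0.633
b ⊕ a = min(1, 0.317 + 0.640) = min(1, 0.957) = 0.957
(c ⇒ b) ∨ (b ⊕ a) = max(0.633, 0.957) = 0.957
¬((c ⇒ b) ∨ (b ⊕ a)) = 1 − 0.957 = 0.043
¬¬((c ⇒ b) ∨ (b ⊕ a)) = 1 − 0.043 = 0.957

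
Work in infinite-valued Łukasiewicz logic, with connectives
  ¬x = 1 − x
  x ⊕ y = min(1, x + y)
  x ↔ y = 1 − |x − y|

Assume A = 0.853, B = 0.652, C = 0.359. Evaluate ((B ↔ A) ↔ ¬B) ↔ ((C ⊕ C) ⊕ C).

B ↔ A = 1 − |0.652 − 0.853| = 1 − 0.201 = 0.799
¬B = 1 − 0.652 = 0.348
(B ↔ A) ↔ ¬B = 1 − |0.799 − 0.348| = 1 − 0.451 = 0.549
C ⊕ C = min(1, 0.359 + 0.359) = min(1, 0.718) = 0.718
(C ⊕ C) ⊕ C = min(1, 0.718 + 0.359) = min(1, 1.077) = 1.000
((B ↔ A) ↔ ¬B) ↔ ((C ⊕ C) ⊕ C) = 1 − |0.549 − 1.000| = 1 − 0.451 = 0.549

0.549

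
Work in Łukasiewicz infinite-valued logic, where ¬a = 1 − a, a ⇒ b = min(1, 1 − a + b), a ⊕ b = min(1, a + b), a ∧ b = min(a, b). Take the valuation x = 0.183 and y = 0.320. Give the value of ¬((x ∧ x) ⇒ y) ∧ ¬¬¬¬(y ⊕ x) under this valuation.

0.000

x ∧ x = min(0.183, 0.183) = 0.183
(x ∧ x) ⇒ y = min(1, 1 − 0.183 + 0.320) = min(1, 1.137) = 1.000
¬((x ∧ x) ⇒ y) = 1 − 1.000 = 0.000
y ⊕ x = min(1, 0.320 + 0.183) = min(1, 0.503) = 0.503
¬(y ⊕ x) = 1 − 0.503 = 0.497
¬¬(y ⊕ x) = 1 − 0.497 = 0.503
¬¬¬(y ⊕ x) = 1 − 0.503 = 0.497
¬¬¬¬(y ⊕ x) = 1 − 0.497 = 0.503
¬((x ∧ x) ⇒ y) ∧ ¬¬¬¬(y ⊕ x) = min(0.000, 0.503) = 0.000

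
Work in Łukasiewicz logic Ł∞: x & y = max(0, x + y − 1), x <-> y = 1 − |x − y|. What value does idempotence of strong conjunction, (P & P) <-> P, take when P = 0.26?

0.74

P & P = max(0, 0.26 + 0.26 − 1) = max(0, -0.48) = 0.00
(P & P) <-> P = 1 − |0.00 − 0.26| = 1 − 0.26 = 0.74
(The value 0.74 < 1 shows this instance is not satisfied; fails in Ł∞ since a ⊗ a = max(0, 2a−1) ≠ a in general.)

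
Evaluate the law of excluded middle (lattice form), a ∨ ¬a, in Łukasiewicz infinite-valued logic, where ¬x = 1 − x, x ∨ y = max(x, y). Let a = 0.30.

¬a = 1 − 0.30 = 0.70
a ∨ ¬a = max(0.30, 0.70) = 0.70
(The value 0.70 < 1 shows this instance is not satisfied; not a Ł∞-tautology — its value is max(a, 1−a).)

0.70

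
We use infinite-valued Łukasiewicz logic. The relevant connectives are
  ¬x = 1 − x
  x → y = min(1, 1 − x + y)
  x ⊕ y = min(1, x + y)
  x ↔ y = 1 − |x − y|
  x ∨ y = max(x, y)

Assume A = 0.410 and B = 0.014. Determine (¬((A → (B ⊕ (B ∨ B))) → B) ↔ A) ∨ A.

0.806

B ∨ B = max(0.014, 0.014) = 0.014
B ⊕ (B ∨ B) = min(1, 0.014 + 0.014) = min(1, 0.028) = 0.028
A → (B ⊕ (B ∨ B)) = min(1, 1 − 0.410 + 0.028) = min(1, 0.618) = 0.618
(A → (B ⊕ (B ∨ B))) → B = min(1, 1 − 0.618 + 0.014) = min(1, 0.396) = 0.396
¬((A → (B ⊕ (B ∨ B))) → B) = 1 − 0.396 = 0.604
¬((A → (B ⊕ (B ∨ B))) → B) ↔ A = 1 − |0.604 − 0.410| = 1 − 0.194 = 0.806
(¬((A → (B ⊕ (B ∨ B))) → B) ↔ A) ∨ A = max(0.806, 0.410) = 0.806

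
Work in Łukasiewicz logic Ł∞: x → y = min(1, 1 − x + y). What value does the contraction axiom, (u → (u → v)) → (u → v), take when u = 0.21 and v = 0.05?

u → v = min(1, 1 − 0.21 + 0.05) = min(1, 0.84) = 0.84
u → (u → v) = min(1, 1 − 0.21 + 0.84) = min(1, 1.63) = 1.00
(u → (u → v)) → (u → v) = min(1, 1 − 1.00 + 0.84) = min(1, 0.84) = 0.84
(The value 0.84 < 1 shows this instance is not satisfied; fails in Ł∞ (the t-norm is not idempotent).)

0.84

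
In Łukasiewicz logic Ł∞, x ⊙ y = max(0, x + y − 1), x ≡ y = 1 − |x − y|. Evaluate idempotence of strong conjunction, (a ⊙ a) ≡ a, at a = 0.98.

0.98

a ⊙ a = max(0, 0.98 + 0.98 − 1) = max(0, 0.96) = 0.96
(a ⊙ a) ≡ a = 1 − |0.96 − 0.98| = 1 − 0.02 = 0.98
(The value 0.98 < 1 shows this instance is not satisfied; fails in Ł∞ since a ⊗ a = max(0, 2a−1) ≠ a in general.)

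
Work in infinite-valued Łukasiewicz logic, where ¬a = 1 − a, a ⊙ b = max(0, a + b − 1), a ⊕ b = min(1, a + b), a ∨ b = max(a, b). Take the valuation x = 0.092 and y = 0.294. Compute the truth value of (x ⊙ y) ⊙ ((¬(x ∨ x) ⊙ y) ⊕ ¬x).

x ⊙ y = max(0, 0.092 + 0.294 − 1) = max(0, -0.614) = 0.000
x ∨ x = max(0.092, 0.092) = 0.092
¬(x ∨ x) = 1 − 0.092 = 0.908
¬(x ∨ x) ⊙ y = max(0, 0.908 + 0.294 − 1) = max(0, 0.202) = 0.202
¬x = 1 − 0.092 = 0.908
(¬(x ∨ x) ⊙ y) ⊕ ¬x = min(1, 0.202 + 0.908) = min(1, 1.110) = 1.000
(x ⊙ y) ⊙ ((¬(x ∨ x) ⊙ y) ⊕ ¬x) = max(0, 0.000 + 1.000 − 1) = max(0, 0.000) = 0.000

0.000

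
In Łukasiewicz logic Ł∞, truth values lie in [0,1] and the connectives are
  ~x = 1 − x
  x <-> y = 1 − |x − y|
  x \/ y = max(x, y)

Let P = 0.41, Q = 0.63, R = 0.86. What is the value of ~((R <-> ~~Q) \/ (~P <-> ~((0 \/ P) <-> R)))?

~Q = 1 − 0.63 = 0.37
~~Q = 1 − 0.37 = 0.63
R <-> ~~Q = 1 − |0.86 − 0.63| = 1 − 0.23 = 0.77
~P = 1 − 0.41 = 0.59
0 \/ P = max(0.00, 0.41) = 0.41
(0 \/ P) <-> R = 1 − |0.41 − 0.86| = 1 − 0.45 = 0.55
~((0 \/ P) <-> R) = 1 − 0.55 = 0.45
~P <-> ~((0 \/ P) <-> R) = 1 − |0.59 − 0.45| = 1 − 0.14 = 0.86
(R <-> ~~Q) \/ (~P <-> ~((0 \/ P) <-> R)) = max(0.77, 0.86) = 0.86
~((R <-> ~~Q) \/ (~P <-> ~((0 \/ P) <-> R))) = 1 − 0.86 = 0.14

0.14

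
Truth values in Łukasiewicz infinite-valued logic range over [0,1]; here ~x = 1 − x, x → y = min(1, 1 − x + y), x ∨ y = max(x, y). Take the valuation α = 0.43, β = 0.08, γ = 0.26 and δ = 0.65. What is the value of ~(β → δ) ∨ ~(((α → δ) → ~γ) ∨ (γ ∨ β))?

β → δ = min(1, 1 − 0.08 + 0.65) = min(1, 1.57) = 1.00
~(β → δ) = 1 − 1.00 = 0.00
α → δ = min(1, 1 − 0.43 + 0.65) = min(1, 1.22) = 1.00
~γ = 1 − 0.26 = 0.74
(α → δ) → ~γ = min(1, 1 − 1.00 + 0.74) = min(1, 0.74) = 0.74
γ ∨ β = max(0.26, 0.08) = 0.26
((α → δ) → ~γ) ∨ (γ ∨ β) = max(0.74, 0.26) = 0.74
~(((α → δ) → ~γ) ∨ (γ ∨ β)) = 1 − 0.74 = 0.26
~(β → δ) ∨ ~(((α → δ) → ~γ) ∨ (γ ∨ β)) = max(0.00, 0.26) = 0.26

0.26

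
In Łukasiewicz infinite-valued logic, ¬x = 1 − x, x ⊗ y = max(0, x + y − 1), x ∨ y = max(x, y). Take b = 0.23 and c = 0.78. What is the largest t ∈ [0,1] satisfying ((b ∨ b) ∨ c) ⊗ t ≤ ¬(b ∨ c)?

b ∨ b = max(0.23, 0.23) = 0.23
(b ∨ b) ∨ c = max(0.23, 0.78) = 0.78
So the left factor is (b ∨ b) ∨ c = 0.78.
b ∨ c = max(0.23, 0.78) = 0.78
¬(b ∨ c) = 1 − 0.78 = 0.22
So the right-hand bound is ¬(b ∨ c) = 0.22.
The residuum of the Łukasiewicz t-norm gives the supremum: min(1, 1 − 0.78 + 0.22).
1 − 0.78 + 0.22 = 0.44, so t = min(1, 0.44) = 0.44.
Check: 0.78 ⊗ 0.44 = max(0, 0.22) = 0.22 ≤ 0.22.

0.44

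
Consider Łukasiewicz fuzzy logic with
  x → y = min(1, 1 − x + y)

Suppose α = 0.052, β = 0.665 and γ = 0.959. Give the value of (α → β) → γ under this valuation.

0.959

α → β = min(1, 1 − 0.052 + 0.665) = min(1, 1.613) = 1.000
(α → β) → γ = min(1, 1 − 1.000 + 0.959) = min(1, 0.959) = 0.959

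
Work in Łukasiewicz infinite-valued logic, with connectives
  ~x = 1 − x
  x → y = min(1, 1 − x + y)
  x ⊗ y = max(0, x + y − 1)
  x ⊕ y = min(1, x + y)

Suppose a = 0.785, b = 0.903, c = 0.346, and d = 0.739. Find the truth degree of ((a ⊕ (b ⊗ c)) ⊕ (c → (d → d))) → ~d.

0.261

b ⊗ c = max(0, 0.903 + 0.346 − 1) = max(0, 0.249) = 0.249
a ⊕ (b ⊗ c) = min(1, 0.785 + 0.249) = min(1, 1.034) = 1.000
d → d = min(1, 1 − 0.739 + 0.739) = min(1, 1.000) = 1.000
c → (d → d) = min(1, 1 − 0.346 + 1.000) = min(1, 1.654) = 1.000
(a ⊕ (b ⊗ c)) ⊕ (c → (d → d)) = min(1, 1.000 + 1.000) = min(1, 2.000) = 1.000
~d = 1 − 0.739 = 0.261
((a ⊕ (b ⊗ c)) ⊕ (c → (d → d))) → ~d = min(1, 1 − 1.000 + 0.261) = min(1, 0.261) = 0.261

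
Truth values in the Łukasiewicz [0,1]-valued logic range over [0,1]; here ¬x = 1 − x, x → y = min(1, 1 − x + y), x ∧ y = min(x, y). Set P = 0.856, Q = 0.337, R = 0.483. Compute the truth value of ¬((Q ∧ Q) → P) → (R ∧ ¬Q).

1.000

Q ∧ Q = min(0.337, 0.337) = 0.337
(Q ∧ Q) → P = min(1, 1 − 0.337 + 0.856) = min(1, 1.519) = 1.000
¬((Q ∧ Q) → P) = 1 − 1.000 = 0.000
¬Q = 1 − 0.337 = 0.663
R ∧ ¬Q = min(0.483, 0.663) = 0.483
¬((Q ∧ Q) → P) → (R ∧ ¬Q) = min(1, 1 − 0.000 + 0.483) = min(1, 1.483) = 1.000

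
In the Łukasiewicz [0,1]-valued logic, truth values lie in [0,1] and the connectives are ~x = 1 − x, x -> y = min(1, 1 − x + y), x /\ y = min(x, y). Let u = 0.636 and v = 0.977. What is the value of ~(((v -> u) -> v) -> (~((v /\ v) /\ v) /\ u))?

0.977

v -> u = min(1, 1 − 0.977 + 0.636) = min(1, 0.659) = 0.659
(v -> u) -> v = min(1, 1 − 0.659 + 0.977) = min(1, 1.318) = 1.000
v /\ v = min(0.977, 0.977) = 0.977
(v /\ v) /\ v = min(0.977, 0.977) = 0.977
~((v /\ v) /\ v) = 1 − 0.977 = 0.023
~((v /\ v) /\ v) /\ u = min(0.023, 0.636) = 0.023
((v -> u) -> v) -> (~((v /\ v) /\ v) /\ u) = min(1, 1 − 1.000 + 0.023) = min(1, 0.023) = 0.023
~(((v -> u) -> v) -> (~((v /\ v) /\ v) /\ u)) = 1 − 0.023 = 0.977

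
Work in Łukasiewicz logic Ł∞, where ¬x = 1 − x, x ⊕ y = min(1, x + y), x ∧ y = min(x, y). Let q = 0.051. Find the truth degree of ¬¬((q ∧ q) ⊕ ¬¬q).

0.102

q ∧ q = min(0.051, 0.051) = 0.051
¬q = 1 − 0.051 = 0.949
¬¬q = 1 − 0.949 = 0.051
(q ∧ q) ⊕ ¬¬q = min(1, 0.051 + 0.051) = min(1, 0.102) = 0.102
¬((q ∧ q) ⊕ ¬¬q) = 1 − 0.102 = 0.898
¬¬((q ∧ q) ⊕ ¬¬q) = 1 − 0.898 = 0.102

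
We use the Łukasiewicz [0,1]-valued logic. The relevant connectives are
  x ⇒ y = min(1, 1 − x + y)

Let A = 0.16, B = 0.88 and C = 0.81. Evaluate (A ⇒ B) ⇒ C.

0.81

A ⇒ B = min(1, 1 − 0.16 + 0.88) = min(1, 1.72) = 1.00
(A ⇒ B) ⇒ C = min(1, 1 − 1.00 + 0.81) = min(1, 0.81) = 0.81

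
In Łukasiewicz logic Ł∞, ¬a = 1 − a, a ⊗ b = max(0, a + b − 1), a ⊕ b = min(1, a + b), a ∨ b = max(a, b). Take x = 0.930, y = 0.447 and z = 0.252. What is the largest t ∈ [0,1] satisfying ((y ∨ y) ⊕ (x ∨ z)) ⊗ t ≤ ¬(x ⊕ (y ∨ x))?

y ∨ y = max(0.447, 0.447) = 0.447
x ∨ z = max(0.930, 0.252) = 0.930
(y ∨ y) ⊕ (x ∨ z) = min(1, 0.447 + 0.930) = min(1, 1.377) = 1.000
So the left factor is (y ∨ y) ⊕ (x ∨ z) = 1.000.
y ∨ x = max(0.447, 0.930) = 0.930
x ⊕ (y ∨ x) = min(1, 0.930 + 0.930) = min(1, 1.860) = 1.000
¬(x ⊕ (y ∨ x)) = 1 − 1.000 = 0.000
So the right-hand bound is ¬(x ⊕ (y ∨ x)) = 0.000.
The residuum of the Łukasiewicz t-norm gives the supremum: min(1, 1 − 1.000 + 0.000).
1 − 1.000 + 0.000 = 0.000, so t = min(1, 0.000) = 0.000.
Check: 1.000 ⊗ 0.000 = max(0, 0.000) = 0.000 ≤ 0.000.

0.000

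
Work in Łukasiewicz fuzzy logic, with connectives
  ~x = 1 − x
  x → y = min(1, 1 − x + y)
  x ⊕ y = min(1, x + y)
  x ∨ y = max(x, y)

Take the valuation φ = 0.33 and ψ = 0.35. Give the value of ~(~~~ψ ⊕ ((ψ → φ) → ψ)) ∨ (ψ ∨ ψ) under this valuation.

0.35

~ψ = 1 − 0.35 = 0.65
~~ψ = 1 − 0.65 = 0.35
~~~ψ = 1 − 0.35 = 0.65
ψ → φ = min(1, 1 − 0.35 + 0.33) = min(1, 0.98) = 0.98
(ψ → φ) → ψ = min(1, 1 − 0.98 + 0.35) = min(1, 0.37) = 0.37
~~~ψ ⊕ ((ψ → φ) → ψ) = min(1, 0.65 + 0.37) = min(1, 1.02) = 1.00
~(~~~ψ ⊕ ((ψ → φ) → ψ)) = 1 − 1.00 = 0.00
ψ ∨ ψ = max(0.35, 0.35) = 0.35
~(~~~ψ ⊕ ((ψ → φ) → ψ)) ∨ (ψ ∨ ψ) = max(0.00, 0.35) = 0.35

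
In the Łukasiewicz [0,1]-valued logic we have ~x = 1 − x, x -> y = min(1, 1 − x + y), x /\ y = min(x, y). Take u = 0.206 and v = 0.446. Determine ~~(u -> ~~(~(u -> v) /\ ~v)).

0.794

u -> v = min(1, 1 − 0.206 + 0.446) = min(1, 1.240) = 1.000
~(u -> v) = 1 − 1.000 = 0.000
~v = 1 − 0.446 = 0.554
~(u -> v) /\ ~v = min(0.000, 0.554) = 0.000
~(~(u -> v) /\ ~v) = 1 − 0.000 = 1.000
~~(~(u -> v) /\ ~v) = 1 − 1.000 = 0.000
u -> ~~(~(u -> v) /\ ~v) = min(1, 1 − 0.206 + 0.000) = min(1, 0.794) = 0.794
~(u -> ~~(~(u -> v) /\ ~v)) = 1 − 0.794 = 0.206
~~(u -> ~~(~(u -> v) /\ ~v)) = 1 − 0.206 = 0.794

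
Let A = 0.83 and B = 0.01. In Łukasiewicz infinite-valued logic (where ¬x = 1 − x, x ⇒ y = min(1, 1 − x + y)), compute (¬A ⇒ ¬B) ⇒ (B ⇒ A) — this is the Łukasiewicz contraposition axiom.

¬A = 1 − 0.83 = 0.17
¬B = 1 − 0.01 = 0.99
¬A ⇒ ¬B = min(1, 1 − 0.17 + 0.99) = min(1, 1.82) = 1.00
B ⇒ A = min(1, 1 − 0.01 + 0.83) = min(1, 1.82) = 1.00
(¬A ⇒ ¬B) ⇒ (B ⇒ A) = min(1, 1 − 1.00 + 1.00) = min(1, 1.00) = 1.00
(As expected: an axiom of Ł∞, always 1.)

1.00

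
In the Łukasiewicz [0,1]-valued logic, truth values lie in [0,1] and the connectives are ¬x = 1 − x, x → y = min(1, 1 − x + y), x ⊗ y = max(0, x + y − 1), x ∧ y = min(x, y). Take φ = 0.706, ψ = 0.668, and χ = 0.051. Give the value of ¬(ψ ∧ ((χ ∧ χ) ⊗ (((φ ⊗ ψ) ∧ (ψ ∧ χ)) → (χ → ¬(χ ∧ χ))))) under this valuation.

0.949

χ ∧ χ = min(0.051, 0.051) = 0.051
φ ⊗ ψ = max(0, 0.706 + 0.668 − 1) = max(0, 0.374) = 0.374
ψ ∧ χ = min(0.668, 0.051) = 0.051
(φ ⊗ ψ) ∧ (ψ ∧ χ) = min(0.374, 0.051) = 0.051
¬(χ ∧ χ) = 1 − 0.051 = 0.949
χ → ¬(χ ∧ χ) = min(1, 1 − 0.051 + 0.949) = min(1, 1.898) = 1.000
((φ ⊗ ψ) ∧ (ψ ∧ χ)) → (χ → ¬(χ ∧ χ)) = min(1, 1 − 0.051 + 1.000) = min(1, 1.949) = 1.000
(χ ∧ χ) ⊗ (((φ ⊗ ψ) ∧ (ψ ∧ χ)) → (χ → ¬(χ ∧ χ))) = max(0, 0.051 + 1.000 − 1) = max(0, 0.051) = 0.051
ψ ∧ ((χ ∧ χ) ⊗ (((φ ⊗ ψ) ∧ (ψ ∧ χ)) → (χ → ¬(χ ∧ χ)))) = min(0.668, 0.051) = 0.051
¬(ψ ∧ ((χ ∧ χ) ⊗ (((φ ⊗ ψ) ∧ (ψ ∧ χ)) → (χ → ¬(χ ∧ χ))))) = 1 − 0.051 = 0.949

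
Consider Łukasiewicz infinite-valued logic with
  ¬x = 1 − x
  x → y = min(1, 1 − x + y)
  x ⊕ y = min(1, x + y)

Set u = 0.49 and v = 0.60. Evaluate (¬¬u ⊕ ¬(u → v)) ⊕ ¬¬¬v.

0.89

¬u = 1 − 0.49 = 0.51
¬¬u = 1 − 0.51 = 0.49
u → v = min(1, 1 − 0.49 + 0.60) = min(1, 1.11) = 1.00
¬(u → v) = 1 − 1.00 = 0.00
¬¬u ⊕ ¬(u → v) = min(1, 0.49 + 0.00) = min(1, 0.49) = 0.49
¬v = 1 − 0.60 = 0.40
¬¬v = 1 − 0.40 = 0.60
¬¬¬v = 1 − 0.60 = 0.40
(¬¬u ⊕ ¬(u → v)) ⊕ ¬¬¬v = min(1, 0.49 + 0.40) = min(1, 0.89) = 0.89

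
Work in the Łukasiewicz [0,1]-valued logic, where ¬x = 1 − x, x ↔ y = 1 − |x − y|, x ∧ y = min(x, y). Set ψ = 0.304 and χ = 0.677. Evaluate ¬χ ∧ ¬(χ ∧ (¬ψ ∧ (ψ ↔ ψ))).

0.323

¬χ = 1 − 0.677 = 0.323
¬ψ = 1 − 0.304 = 0.696
ψ ↔ ψ = 1 − |0.304 − 0.304| = 1 − 0.000 = 1.000
¬ψ ∧ (ψ ↔ ψ) = min(0.696, 1.000) = 0.696
χ ∧ (¬ψ ∧ (ψ ↔ ψ)) = min(0.677, 0.696) = 0.677
¬(χ ∧ (¬ψ ∧ (ψ ↔ ψ))) = 1 − 0.677 = 0.323
¬χ ∧ ¬(χ ∧ (¬ψ ∧ (ψ ↔ ψ))) = min(0.323, 0.323) = 0.323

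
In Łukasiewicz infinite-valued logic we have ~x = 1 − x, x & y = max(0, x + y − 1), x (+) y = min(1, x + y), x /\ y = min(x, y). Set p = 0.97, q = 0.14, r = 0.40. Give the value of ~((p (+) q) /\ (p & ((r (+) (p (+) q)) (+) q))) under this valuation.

0.03

p (+) q = min(1, 0.97 + 0.14) = min(1, 1.11) = 1.00
r (+) (p (+) q) = min(1, 0.40 + 1.00) = min(1, 1.40) = 1.00
(r (+) (p (+) q)) (+) q = min(1, 1.00 + 0.14) = min(1, 1.14) = 1.00
p & ((r (+) (p (+) q)) (+) q) = max(0, 0.97 + 1.00 − 1) = max(0, 0.97) = 0.97
(p (+) q) /\ (p & ((r (+) (p (+) q)) (+) q)) = min(1.00, 0.97) = 0.97
~((p (+) q) /\ (p & ((r (+) (p (+) q)) (+) q))) = 1 − 0.97 = 0.03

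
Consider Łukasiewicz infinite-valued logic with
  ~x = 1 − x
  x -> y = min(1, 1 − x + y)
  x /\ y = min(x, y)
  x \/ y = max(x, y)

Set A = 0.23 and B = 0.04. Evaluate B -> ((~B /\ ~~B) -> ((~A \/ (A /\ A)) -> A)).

~B = 1 − 0.04 = 0.96
~~B = 1 − 0.96 = 0.04
~B /\ ~~B = min(0.96, 0.04) = 0.04
~A = 1 − 0.23 = 0.77
A /\ A = min(0.23, 0.23) = 0.23
~A \/ (A /\ A) = max(0.77, 0.23) = 0.77
(~A \/ (A /\ A)) -> A = min(1, 1 − 0.77 + 0.23) = min(1, 0.46) = 0.46
(~B /\ ~~B) -> ((~A \/ (A /\ A)) -> A) = min(1, 1 − 0.04 + 0.46) = min(1, 1.42) = 1.00
B -> ((~B /\ ~~B) -> ((~A \/ (A /\ A)) -> A)) = min(1, 1 − 0.04 + 1.00) = min(1, 1.96) = 1.00

1.00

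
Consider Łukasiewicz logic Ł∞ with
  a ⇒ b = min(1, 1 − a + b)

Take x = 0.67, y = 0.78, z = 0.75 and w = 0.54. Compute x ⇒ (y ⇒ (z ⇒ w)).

z ⇒ w = min(1, 1 − 0.75 + 0.54) = min(1, 0.79) = 0.79
y ⇒ (z ⇒ w) = min(1, 1 − 0.78 + 0.79) = min(1, 1.01) = 1.00
x ⇒ (y ⇒ (z ⇒ w)) = min(1, 1 − 0.67 + 1.00) = min(1, 1.33) = 1.00

1.00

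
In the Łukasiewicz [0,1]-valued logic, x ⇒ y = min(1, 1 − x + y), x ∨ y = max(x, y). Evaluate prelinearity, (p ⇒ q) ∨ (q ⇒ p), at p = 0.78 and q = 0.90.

p ⇒ q = min(1, 1 − 0.78 + 0.90) = min(1, 1.12) = 1.00
q ⇒ p = min(1, 1 − 0.90 + 0.78) = min(1, 0.88) = 0.88
(p ⇒ q) ∨ (q ⇒ p) = max(1.00, 0.88) = 1.00
(As expected: a Ł∞-tautology — holds in every MV-chain.)

1.00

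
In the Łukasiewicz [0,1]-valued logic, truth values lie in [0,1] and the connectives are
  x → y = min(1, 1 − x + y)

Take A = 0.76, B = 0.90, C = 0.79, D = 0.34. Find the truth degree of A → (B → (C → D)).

C → D = min(1, 1 − 0.79 + 0.34) = min(1, 0.55) = 0.55
B → (C → D) = min(1, 1 − 0.90 + 0.55) = min(1, 0.65) = 0.65
A → (B → (C → D)) = min(1, 1 − 0.76 + 0.65) = min(1, 0.89) = 0.89

0.89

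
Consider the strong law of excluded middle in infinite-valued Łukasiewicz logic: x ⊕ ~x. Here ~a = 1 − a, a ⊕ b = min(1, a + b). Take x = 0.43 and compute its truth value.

~x = 1 − 0.43 = 0.57
x ⊕ ~x = min(1, 0.43 + 0.57) = min(1, 1.00) = 1.00
(As expected: always 1 in Ł∞ since a ⊕ (1−a) = 1.)

1.00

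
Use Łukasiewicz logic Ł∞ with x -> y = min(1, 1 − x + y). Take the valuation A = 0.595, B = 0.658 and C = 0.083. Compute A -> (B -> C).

B -> C = min(1, 1 − 0.658 + 0.083) = min(1, 0.425) = 0.425
A -> (B -> C) = min(1, 1 − 0.595 + 0.425) = min(1, 0.830) = 0.830

0.830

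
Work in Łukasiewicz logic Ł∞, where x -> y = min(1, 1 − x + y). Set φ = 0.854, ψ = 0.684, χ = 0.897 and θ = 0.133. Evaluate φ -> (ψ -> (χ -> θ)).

0.698

χ -> θ = min(1, 1 − 0.897 + 0.133) = min(1, 0.236) = 0.236
ψ -> (χ -> θ) = min(1, 1 − 0.684 + 0.236) = min(1, 0.552) = 0.552
φ -> (ψ -> (χ -> θ)) = min(1, 1 − 0.854 + 0.552) = min(1, 0.698) = 0.698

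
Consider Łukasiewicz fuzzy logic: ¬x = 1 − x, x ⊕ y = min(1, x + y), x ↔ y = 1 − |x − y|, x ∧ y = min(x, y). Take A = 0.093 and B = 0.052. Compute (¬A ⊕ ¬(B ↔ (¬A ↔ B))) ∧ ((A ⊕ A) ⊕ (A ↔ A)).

1.000

¬A = 1 − 0.093 = 0.907
¬A ↔ B = 1 − |0.907 − 0.052| = 1 − 0.855 = 0.145
B ↔ (¬A ↔ B) = 1 − |0.052 − 0.145| = 1 − 0.093 = 0.907
¬(B ↔ (¬A ↔ B)) = 1 − 0.907 = 0.093
¬A ⊕ ¬(B ↔ (¬A ↔ B)) = min(1, 0.907 + 0.093) = min(1, 1.000) = 1.000
A ⊕ A = min(1, 0.093 + 0.093) = min(1, 0.186) = 0.186
A ↔ A = 1 − |0.093 − 0.093| = 1 − 0.000 = 1.000
(A ⊕ A) ⊕ (A ↔ A) = min(1, 0.186 + 1.000) = min(1, 1.186) = 1.000
(¬A ⊕ ¬(B ↔ (¬A ↔ B))) ∧ ((A ⊕ A) ⊕ (A ↔ A)) = min(1.000, 1.000) = 1.000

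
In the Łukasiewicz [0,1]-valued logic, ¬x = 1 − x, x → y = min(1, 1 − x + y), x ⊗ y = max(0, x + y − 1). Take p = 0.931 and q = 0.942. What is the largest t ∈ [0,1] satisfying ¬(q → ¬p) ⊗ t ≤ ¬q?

¬p = 1 − 0.931 = 0.069
q → ¬p = min(1, 1 − 0.942 + 0.069) = min(1, 0.127) = 0.127
¬(q → ¬p) = 1 − 0.127 = 0.873
So the left factor is ¬(q → ¬p) = 0.873.
¬q = 1 − 0.942 = 0.058
So the right-hand bound is ¬q = 0.058.
The residuum of the Łukasiewicz t-norm gives the supremum: min(1, 1 − 0.873 + 0.058).
1 − 0.873 + 0.058 = 0.185, so t = min(1, 0.185) = 0.185.
Check: 0.873 ⊗ 0.185 = max(0, 0.058) = 0.058 ≤ 0.058.

0.185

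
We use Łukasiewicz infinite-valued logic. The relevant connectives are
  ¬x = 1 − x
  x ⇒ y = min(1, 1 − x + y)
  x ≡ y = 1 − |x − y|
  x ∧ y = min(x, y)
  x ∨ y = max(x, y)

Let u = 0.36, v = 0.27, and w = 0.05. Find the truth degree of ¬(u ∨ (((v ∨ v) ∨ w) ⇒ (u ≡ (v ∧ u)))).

v ∨ v = max(0.27, 0.27) = 0.27
(v ∨ v) ∨ w = max(0.27, 0.05) = 0.27
v ∧ u = min(0.27, 0.36) = 0.27
u ≡ (v ∧ u) = 1 − |0.36 − 0.27| = 1 − 0.09 = 0.91
((v ∨ v) ∨ w) ⇒ (u ≡ (v ∧ u)) = min(1, 1 − 0.27 + 0.91) = min(1, 1.64) = 1.00
u ∨ (((v ∨ v) ∨ w) ⇒ (u ≡ (v ∧ u))) = max(0.36, 1.00) = 1.00
¬(u ∨ (((v ∨ v) ∨ w) ⇒ (u ≡ (v ∧ u)))) = 1 − 1.00 = 0.00

0.00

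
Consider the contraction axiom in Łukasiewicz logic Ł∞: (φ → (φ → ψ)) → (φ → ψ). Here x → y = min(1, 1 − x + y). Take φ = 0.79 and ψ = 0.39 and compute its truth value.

0.79

φ → ψ = min(1, 1 − 0.79 + 0.39) = min(1, 0.60) = 0.60
φ → (φ → ψ) = min(1, 1 − 0.79 + 0.60) = min(1, 0.81) = 0.81
(φ → (φ → ψ)) → (φ → ψ) = min(1, 1 − 0.81 + 0.60) = min(1, 0.79) = 0.79
(The value 0.79 < 1 shows this instance is not satisfied; fails in Ł∞ (the t-norm is not idempotent).)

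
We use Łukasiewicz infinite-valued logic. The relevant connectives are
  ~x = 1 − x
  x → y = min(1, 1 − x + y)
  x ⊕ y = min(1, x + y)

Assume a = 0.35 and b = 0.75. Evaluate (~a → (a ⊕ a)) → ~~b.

~a = 1 − 0.35 = 0.65
a ⊕ a = min(1, 0.35 + 0.35) = min(1, 0.70) = 0.70
~a → (a ⊕ a) = min(1, 1 − 0.65 + 0.70) = min(1, 1.05) = 1.00
~b = 1 − 0.75 = 0.25
~~b = 1 − 0.25 = 0.75
(~a → (a ⊕ a)) → ~~b = min(1, 1 − 1.00 + 0.75) = min(1, 0.75) = 0.75

0.75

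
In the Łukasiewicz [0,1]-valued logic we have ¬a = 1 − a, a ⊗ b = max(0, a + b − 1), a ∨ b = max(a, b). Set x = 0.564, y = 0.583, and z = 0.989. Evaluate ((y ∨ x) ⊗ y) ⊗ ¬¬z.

y ∨ x = max(0.583, 0.564) = 0.583
(y ∨ x) ⊗ y = max(0, 0.583 + 0.583 − 1) = max(0, 0.166) = 0.166
¬z = 1 − 0.989 = 0.011
¬¬z = 1 − 0.011 = 0.989
((y ∨ x) ⊗ y) ⊗ ¬¬z = max(0, 0.166 + 0.989 − 1) = max(0, 0.155) = 0.155

0.155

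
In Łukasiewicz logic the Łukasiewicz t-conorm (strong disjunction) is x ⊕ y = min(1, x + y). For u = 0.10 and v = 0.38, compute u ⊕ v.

u ⊕ v = min(1, 0.10 + 0.38) = min(1, 0.48) = 0.48
For comparison, the Gödel t-conorm max(x, y) would give 0.38.

0.48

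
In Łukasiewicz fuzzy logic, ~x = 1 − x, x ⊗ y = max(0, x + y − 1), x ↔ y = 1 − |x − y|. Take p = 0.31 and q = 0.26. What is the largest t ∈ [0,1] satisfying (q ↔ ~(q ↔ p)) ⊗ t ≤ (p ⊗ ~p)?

q ↔ p = 1 − |0.26 − 0.31| = 1 − 0.05 = 0.95
~(q ↔ p) = 1 − 0.95 = 0.05
q ↔ ~(q ↔ p) = 1 − |0.26 − 0.05| = 1 − 0.21 = 0.79
So the left factor is q ↔ ~(q ↔ p) = 0.79.
~p = 1 − 0.31 = 0.69
p ⊗ ~p = max(0, 0.31 + 0.69 − 1) = max(0, 0.00) = 0.00
So the right-hand bound is p ⊗ ~p = 0.00.
The residuum of the Łukasiewicz t-norm gives the supremum: min(1, 1 − 0.79 + 0.00).
1 − 0.79 + 0.00 = 0.21, so t = min(1, 0.21) = 0.21.
Check: 0.79 ⊗ 0.21 = max(0, 0.00) = 0.00 ≤ 0.00.

0.21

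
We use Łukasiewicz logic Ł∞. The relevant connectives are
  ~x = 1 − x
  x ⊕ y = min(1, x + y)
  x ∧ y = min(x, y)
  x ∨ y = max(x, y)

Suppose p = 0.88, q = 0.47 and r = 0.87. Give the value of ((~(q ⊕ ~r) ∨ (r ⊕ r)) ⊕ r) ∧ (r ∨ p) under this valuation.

~r = 1 − 0.87 = 0.13
q ⊕ ~r = min(1, 0.47 + 0.13) = min(1, 0.60) = 0.60
~(q ⊕ ~r) = 1 − 0.60 = 0.40
r ⊕ r = min(1, 0.87 + 0.87) = min(1, 1.74) = 1.00
~(q ⊕ ~r) ∨ (r ⊕ r) = max(0.40, 1.00) = 1.00
(~(q ⊕ ~r) ∨ (r ⊕ r)) ⊕ r = min(1, 1.00 + 0.87) = min(1, 1.87) = 1.00
r ∨ p = max(0.87, 0.88) = 0.88
((~(q ⊕ ~r) ∨ (r ⊕ r)) ⊕ r) ∧ (r ∨ p) = min(1.00, 0.88) = 0.88

0.88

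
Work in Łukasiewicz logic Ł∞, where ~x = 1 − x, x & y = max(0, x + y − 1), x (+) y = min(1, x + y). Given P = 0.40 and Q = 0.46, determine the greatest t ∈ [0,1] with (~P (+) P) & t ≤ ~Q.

0.54

~P = 1 − 0.40 = 0.60
~P (+) P = min(1, 0.60 + 0.40) = min(1, 1.00) = 1.00
So the left factor is ~P (+) P = 1.00.
~Q = 1 − 0.46 = 0.54
So the right-hand bound is ~Q = 0.54.
The residuum of the Łukasiewicz t-norm gives the supremum: min(1, 1 − 1.00 + 0.54).
1 − 1.00 + 0.54 = 0.54, so t = min(1, 0.54) = 0.54.
Check: 1.00 & 0.54 = max(0, 0.54) = 0.54 ≤ 0.54.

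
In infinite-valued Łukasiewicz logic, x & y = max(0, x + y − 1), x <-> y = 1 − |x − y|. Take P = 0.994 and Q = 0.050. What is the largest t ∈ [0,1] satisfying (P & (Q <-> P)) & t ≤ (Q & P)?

0.994

Q <-> P = 1 − |0.050 − 0.994| = 1 − 0.944 = 0.056
P & (Q <-> P) = max(0, 0.994 + 0.056 − 1) = max(0, 0.050) = 0.050
So the left factor is P & (Q <-> P) = 0.050.
Q & P = max(0, 0.050 + 0.994 − 1) = max(0, 0.044) = 0.044
So the right-hand bound is Q & P = 0.044.
The residuum of the Łukasiewicz t-norm gives the supremum: min(1, 1 − 0.050 + 0.044).
1 − 0.050 + 0.044 = 0.994, so t = min(1, 0.994) = 0.994.
Check: 0.050 & 0.994 = max(0, 0.044) = 0.044 ≤ 0.044.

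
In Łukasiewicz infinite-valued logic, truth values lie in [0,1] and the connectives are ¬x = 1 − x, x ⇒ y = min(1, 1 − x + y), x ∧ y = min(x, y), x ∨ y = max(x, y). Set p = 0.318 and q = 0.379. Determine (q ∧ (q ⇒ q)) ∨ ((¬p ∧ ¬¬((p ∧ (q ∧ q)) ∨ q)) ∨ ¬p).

q ⇒ q = min(1, 1 − 0.379 + 0.379) = min(1, 1.000) = 1.000
q ∧ (q ⇒ q) = min(0.379, 1.000) = 0.379
¬p = 1 − 0.318 = 0.682
q ∧ q = min(0.379, 0.379) = 0.379
p ∧ (q ∧ q) = min(0.318, 0.379) = 0.318
(p ∧ (q ∧ q)) ∨ q = max(0.318, 0.379) = 0.379
¬((p ∧ (q ∧ q)) ∨ q) = 1 − 0.379 = 0.621
¬¬((p ∧ (q ∧ q)) ∨ q) = 1 − 0.621 = 0.379
¬p ∧ ¬¬((p ∧ (q ∧ q)) ∨ q) = min(0.682, 0.379) = 0.379
(¬p ∧ ¬¬((p ∧ (q ∧ q)) ∨ q)) ∨ ¬p = max(0.379, 0.682) = 0.682
(q ∧ (q ⇒ q)) ∨ ((¬p ∧ ¬¬((p ∧ (q ∧ q)) ∨ q)) ∨ ¬p) = max(0.379, 0.682) = 0.682

0.682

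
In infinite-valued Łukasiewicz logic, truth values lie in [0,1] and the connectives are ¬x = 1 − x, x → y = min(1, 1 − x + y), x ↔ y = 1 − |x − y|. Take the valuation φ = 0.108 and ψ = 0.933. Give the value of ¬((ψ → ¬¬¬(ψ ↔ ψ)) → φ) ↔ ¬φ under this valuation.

ψ ↔ ψ = 1 − |0.933 − 0.933| = 1 − 0.000 = 1.000
¬(ψ ↔ ψ) = 1 − 1.000 = 0.000
¬¬(ψ ↔ ψ) = 1 − 0.000 = 1.000
¬¬¬(ψ ↔ ψ) = 1 − 1.000 = 0.000
ψ → ¬¬¬(ψ ↔ ψ) = min(1, 1 − 0.933 + 0.000) = min(1, 0.067) = 0.067
(ψ → ¬¬¬(ψ ↔ ψ)) → φ = min(1, 1 − 0.067 + 0.108) = min(1, 1.041) = 1.000
¬((ψ → ¬¬¬(ψ ↔ ψ)) → φ) = 1 − 1.000 = 0.000
¬φ = 1 − 0.108 = 0.892
¬((ψ → ¬¬¬(ψ ↔ ψ)) → φ) ↔ ¬φ = 1 − |0.000 − 0.892| = 1 − 0.892 = 0.108

0.108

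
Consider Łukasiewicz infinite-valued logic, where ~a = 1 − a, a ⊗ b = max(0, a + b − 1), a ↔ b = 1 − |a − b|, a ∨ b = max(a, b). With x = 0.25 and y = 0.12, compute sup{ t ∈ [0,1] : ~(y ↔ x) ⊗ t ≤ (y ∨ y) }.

y ↔ x = 1 − |0.12 − 0.25| = 1 − 0.13 = 0.87
~(y ↔ x) = 1 − 0.87 = 0.13
So the left factor is ~(y ↔ x) = 0.13.
y ∨ y = max(0.12, 0.12) = 0.12
So the right-hand bound is y ∨ y = 0.12.
The residuum of the Łukasiewicz t-norm gives the supremum: min(1, 1 − 0.13 + 0.12).
1 − 0.13 + 0.12 = 0.99, so t = min(1, 0.99) = 0.99.
Check: 0.13 ⊗ 0.99 = max(0, 0.12) = 0.12 ≤ 0.12.

0.99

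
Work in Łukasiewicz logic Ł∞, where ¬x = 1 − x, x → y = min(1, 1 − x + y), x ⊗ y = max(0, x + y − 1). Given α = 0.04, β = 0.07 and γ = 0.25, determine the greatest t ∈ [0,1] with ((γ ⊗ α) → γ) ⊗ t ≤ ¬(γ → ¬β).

γ ⊗ α = max(0, 0.25 + 0.04 − 1) = max(0, -0.71) = 0.00
(γ ⊗ α) → γ = min(1, 1 − 0.00 + 0.25) = min(1, 1.25) = 1.00
So the left factor is (γ ⊗ α) → γ = 1.00.
¬β = 1 − 0.07 = 0.93
γ → ¬β = min(1, 1 − 0.25 + 0.93) = min(1, 1.68) = 1.00
¬(γ → ¬β) = 1 − 1.00 = 0.00
So the right-hand bound is ¬(γ → ¬β) = 0.00.
The residuum of the Łukasiewicz t-norm gives the supremum: min(1, 1 − 1.00 + 0.00).
1 − 1.00 + 0.00 = 0.00, so t = min(1, 0.00) = 0.00.
Check: 1.00 ⊗ 0.00 = max(0, 0.00) = 0.00 ≤ 0.00.

0.00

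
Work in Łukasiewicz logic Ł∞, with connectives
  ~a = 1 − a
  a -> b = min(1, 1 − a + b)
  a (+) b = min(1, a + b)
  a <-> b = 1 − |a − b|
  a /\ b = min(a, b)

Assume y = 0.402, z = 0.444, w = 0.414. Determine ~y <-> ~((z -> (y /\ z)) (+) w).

~y = 1 − 0.402 = 0.598
y /\ z = min(0.402, 0.444) = 0.402
z -> (y /\ z) = min(1, 1 − 0.444 + 0.402) = min(1, 0.958) = 0.958
(z -> (y /\ z)) (+) w = min(1, 0.958 + 0.414) = min(1, 1.372) = 1.000
~((z -> (y /\ z)) (+) w) = 1 − 1.000 = 0.000
~y <-> ~((z -> (y /\ z)) (+) w) = 1 − |0.598 − 0.000| = 1 − 0.598 = 0.402

0.402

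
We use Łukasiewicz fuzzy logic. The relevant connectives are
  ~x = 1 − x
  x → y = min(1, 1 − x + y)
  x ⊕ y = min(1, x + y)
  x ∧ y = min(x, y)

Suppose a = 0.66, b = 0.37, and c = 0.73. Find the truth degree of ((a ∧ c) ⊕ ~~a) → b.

a ∧ c = min(0.66, 0.73) = 0.66
~a = 1 − 0.66 = 0.34
~~a = 1 − 0.34 = 0.66
(a ∧ c) ⊕ ~~a = min(1, 0.66 + 0.66) = min(1, 1.32) = 1.00
((a ∧ c) ⊕ ~~a) → b = min(1, 1 − 1.00 + 0.37) = min(1, 0.37) = 0.37

0.37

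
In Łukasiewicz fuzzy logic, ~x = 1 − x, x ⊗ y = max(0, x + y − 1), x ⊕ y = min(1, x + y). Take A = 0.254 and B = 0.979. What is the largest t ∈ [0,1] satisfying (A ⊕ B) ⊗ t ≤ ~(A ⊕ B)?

0.000

A ⊕ B = min(1, 0.254 + 0.979) = min(1, 1.233) = 1.000
So the left factor is A ⊕ B = 1.000.
~(A ⊕ B) = 1 − 1.000 = 0.000
So the right-hand bound is ~(A ⊕ B) = 0.000.
The residuum of the Łukasiewicz t-norm gives the supremum: min(1, 1 − 1.000 + 0.000).
1 − 1.000 + 0.000 = 0.000, so t = min(1, 0.000) = 0.000.
Check: 1.000 ⊗ 0.000 = max(0, 0.000) = 0.000 ≤ 0.000.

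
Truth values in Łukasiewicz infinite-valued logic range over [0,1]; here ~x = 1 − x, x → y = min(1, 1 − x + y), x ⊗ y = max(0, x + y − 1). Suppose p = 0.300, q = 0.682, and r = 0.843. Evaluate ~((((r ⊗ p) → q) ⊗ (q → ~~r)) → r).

0.157

r ⊗ p = max(0, 0.843 + 0.300 − 1) = max(0, 0.143) = 0.143
(r ⊗ p) → q = min(1, 1 − 0.143 + 0.682) = min(1, 1.539) = 1.000
~r = 1 − 0.843 = 0.157
~~r = 1 − 0.157 = 0.843
q → ~~r = min(1, 1 − 0.682 + 0.843) = min(1, 1.161) = 1.000
((r ⊗ p) → q) ⊗ (q → ~~r) = max(0, 1.000 + 1.000 − 1) = max(0, 1.000) = 1.000
(((r ⊗ p) → q) ⊗ (q → ~~r)) → r = min(1, 1 − 1.000 + 0.843) = min(1, 0.843) = 0.843
~((((r ⊗ p) → q) ⊗ (q → ~~r)) → r) = 1 − 0.843 = 0.157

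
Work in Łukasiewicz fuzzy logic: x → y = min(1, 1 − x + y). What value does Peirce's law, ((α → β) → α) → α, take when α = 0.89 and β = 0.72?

0.89

α → β = min(1, 1 − 0.89 + 0.72) = min(1, 0.83) = 0.83
(α → β) → α = min(1, 1 − 0.83 + 0.89) = min(1, 1.06) = 1.00
((α → β) → α) → α = min(1, 1 − 1.00 + 0.89) = min(1, 0.89) = 0.89
(The value 0.89 < 1 shows this instance is not satisfied; not a Ł∞-tautology in general.)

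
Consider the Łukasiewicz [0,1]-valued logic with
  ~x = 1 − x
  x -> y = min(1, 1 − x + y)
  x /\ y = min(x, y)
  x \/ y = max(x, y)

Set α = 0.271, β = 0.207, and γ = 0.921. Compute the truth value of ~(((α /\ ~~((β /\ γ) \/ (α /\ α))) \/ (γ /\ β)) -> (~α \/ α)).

β /\ γ = min(0.207, 0.921) = 0.207
α /\ α = min(0.271, 0.271) = 0.271
(β /\ γ) \/ (α /\ α) = max(0.207, 0.271) = 0.271
~((β /\ γ) \/ (α /\ α)) = 1 − 0.271 = 0.729
~~((β /\ γ) \/ (α /\ α)) = 1 − 0.729 = 0.271
α /\ ~~((β /\ γ) \/ (α /\ α)) = min(0.271, 0.271) = 0.271
γ /\ β = min(0.921, 0.207) = 0.207
(α /\ ~~((β /\ γ) \/ (α /\ α))) \/ (γ /\ β) = max(0.271, 0.207) = 0.271
~α = 1 − 0.271 = 0.729
~α \/ α = max(0.729, 0.271) = 0.729
((α /\ ~~((β /\ γ) \/ (α /\ α))) \/ (γ /\ β)) -> (~α \/ α) = min(1, 1 − 0.271 + 0.729) = min(1, 1.458) = 1.000
~(((α /\ ~~((β /\ γ) \/ (α /\ α))) \/ (γ /\ β)) -> (~α \/ α)) = 1 − 1.000 = 0.000

0.000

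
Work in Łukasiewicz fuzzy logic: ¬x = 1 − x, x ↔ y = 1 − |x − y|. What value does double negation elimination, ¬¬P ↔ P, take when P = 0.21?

¬P = 1 − 0.21 = 0.79
¬¬P = 1 − 0.79 = 0.21
¬¬P ↔ P = 1 − |0.21 − 0.21| = 1 − 0.00 = 1.00
(As expected: always 1 in Ł∞ since negation is involutive.)

1.00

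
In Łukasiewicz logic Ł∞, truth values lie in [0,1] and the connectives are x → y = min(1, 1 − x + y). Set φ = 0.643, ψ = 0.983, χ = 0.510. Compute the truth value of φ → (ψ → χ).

0.884

ψ → χ = min(1, 1 − 0.983 + 0.510) = min(1, 0.527) = 0.527
φ → (ψ → χ) = min(1, 1 − 0.643 + 0.527) = min(1, 0.884) = 0.884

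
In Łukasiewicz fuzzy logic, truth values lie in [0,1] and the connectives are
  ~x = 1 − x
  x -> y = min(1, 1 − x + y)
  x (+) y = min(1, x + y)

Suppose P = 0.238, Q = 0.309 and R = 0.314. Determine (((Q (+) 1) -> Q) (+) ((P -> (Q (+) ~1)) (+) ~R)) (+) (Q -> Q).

1.000

Q (+) 1 = min(1, 0.309 + 1.000) = min(1, 1.309) = 1.000
(Q (+) 1) -> Q = min(1, 1 − 1.000 + 0.309) = min(1, 0.309) = 0.309
~1 = 1 − 1.000 = 0.000
Q (+) ~1 = min(1, 0.309 + 0.000) = min(1, 0.309) = 0.309
P -> (Q (+) ~1) = min(1, 1 − 0.238 + 0.309) = min(1, 1.071) = 1.000
~R = 1 − 0.314 = 0.686
(P -> (Q (+) ~1)) (+) ~R = min(1, 1.000 + 0.686) = min(1, 1.686) = 1.000
((Q (+) 1) -> Q) (+) ((P -> (Q (+) ~1)) (+) ~R) = min(1, 0.309 + 1.000) = min(1, 1.309) = 1.000
Q -> Q = min(1, 1 − 0.309 + 0.309) = min(1, 1.000) = 1.000
(((Q (+) 1) -> Q) (+) ((P -> (Q (+) ~1)) (+) ~R)) (+) (Q -> Q) = min(1, 1.000 + 1.000) = min(1, 2.000) = 1.000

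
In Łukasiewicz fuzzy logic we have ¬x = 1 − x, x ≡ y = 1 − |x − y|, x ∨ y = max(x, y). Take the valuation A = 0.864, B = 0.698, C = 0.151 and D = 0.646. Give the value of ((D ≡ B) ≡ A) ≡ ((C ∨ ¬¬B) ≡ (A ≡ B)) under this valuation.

D ≡ B = 1 − |0.646 − 0.698| = 1 − 0.052 = 0.948
(D ≡ B) ≡ A = 1 − |0.948 − 0.864| = 1 − 0.084 = 0.916
¬B = 1 − 0.698 = 0.302
¬¬B = 1 − 0.302 = 0.698
C ∨ ¬¬B = max(0.151, 0.698) = 0.698
A ≡ B = 1 − |0.864 − 0.698| = 1 − 0.166 = 0.834
(C ∨ ¬¬B) ≡ (A ≡ B) = 1 − |0.698 − 0.834| = 1 − 0.136 = 0.864
((D ≡ B) ≡ A) ≡ ((C ∨ ¬¬B) ≡ (A ≡ B)) = 1 − |0.916 − 0.864| = 1 − 0.052 = 0.948

0.948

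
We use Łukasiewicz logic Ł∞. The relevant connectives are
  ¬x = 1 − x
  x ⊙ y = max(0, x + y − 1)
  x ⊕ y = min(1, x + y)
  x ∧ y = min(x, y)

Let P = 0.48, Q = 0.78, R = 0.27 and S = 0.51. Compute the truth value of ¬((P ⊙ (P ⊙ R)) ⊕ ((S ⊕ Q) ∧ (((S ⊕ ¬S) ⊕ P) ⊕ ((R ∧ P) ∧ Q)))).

P ⊙ R = max(0, 0.48 + 0.27 − 1) = max(0, -0.25) = 0.00
P ⊙ (P ⊙ R) = max(0, 0.48 + 0.00 − 1) = max(0, -0.52) = 0.00
S ⊕ Q = min(1, 0.51 + 0.78) = min(1, 1.29) = 1.00
¬S = 1 − 0.51 = 0.49
S ⊕ ¬S = min(1, 0.51 + 0.49) = min(1, 1.00) = 1.00
(S ⊕ ¬S) ⊕ P = min(1, 1.00 + 0.48) = min(1, 1.48) = 1.00
R ∧ P = min(0.27, 0.48) = 0.27
(R ∧ P) ∧ Q = min(0.27, 0.78) = 0.27
((S ⊕ ¬S) ⊕ P) ⊕ ((R ∧ P) ∧ Q) = min(1, 1.00 + 0.27) = min(1, 1.27) = 1.00
(S ⊕ Q) ∧ (((S ⊕ ¬S) ⊕ P) ⊕ ((R ∧ P) ∧ Q)) = min(1.00, 1.00) = 1.00
(P ⊙ (P ⊙ R)) ⊕ ((S ⊕ Q) ∧ (((S ⊕ ¬S) ⊕ P) ⊕ ((R ∧ P) ∧ Q))) = min(1, 0.00 + 1.00) = min(1, 1.00) = 1.00
¬((P ⊙ (P ⊙ R)) ⊕ ((S ⊕ Q) ∧ (((S ⊕ ¬S) ⊕ P) ⊕ ((R ∧ P) ∧ Q)))) = 1 − 1.00 = 0.00

0.00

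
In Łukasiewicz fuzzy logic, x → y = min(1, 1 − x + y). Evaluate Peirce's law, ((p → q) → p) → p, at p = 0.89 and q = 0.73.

p → q = min(1, 1 − 0.89 + 0.73) = min(1, 0.84) = 0.84
(p → q) → p = min(1, 1 − 0.84 + 0.89) = min(1, 1.05) = 1.00
((p → q) → p) → p = min(1, 1 − 1.00 + 0.89) = min(1, 0.89) = 0.89
(The value 0.89 < 1 shows this instance is not satisfied; not a Ł∞-tautology in general.)

0.89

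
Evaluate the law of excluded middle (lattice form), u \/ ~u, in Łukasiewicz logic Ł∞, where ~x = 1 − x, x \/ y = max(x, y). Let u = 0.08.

~u = 1 − 0.08 = 0.92
u \/ ~u = max(0.08, 0.92) = 0.92
(The value 0.92 < 1 shows this instance is not satisfied; not a Ł∞-tautology — its value is max(a, 1−a).)

0.92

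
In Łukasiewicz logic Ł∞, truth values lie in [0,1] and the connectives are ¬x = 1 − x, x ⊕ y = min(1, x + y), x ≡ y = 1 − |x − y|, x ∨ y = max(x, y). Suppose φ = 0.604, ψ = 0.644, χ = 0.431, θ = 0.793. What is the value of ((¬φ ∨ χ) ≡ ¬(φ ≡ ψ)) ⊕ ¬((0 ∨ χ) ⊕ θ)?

0.609

¬φ = 1 − 0.604 = 0.396
¬φ ∨ χ = max(0.396, 0.431) = 0.431
φ ≡ ψ = 1 − |0.604 − 0.644| = 1 − 0.040 = 0.960
¬(φ ≡ ψ) = 1 − 0.960 = 0.040
(¬φ ∨ χ) ≡ ¬(φ ≡ ψ) = 1 − |0.431 − 0.040| = 1 − 0.391 = 0.609
0 ∨ χ = max(0.000, 0.431) = 0.431
(0 ∨ χ) ⊕ θ = min(1, 0.431 + 0.793) = min(1, 1.224) = 1.000
¬((0 ∨ χ) ⊕ θ) = 1 − 1.000 = 0.000
((¬φ ∨ χ) ≡ ¬(φ ≡ ψ)) ⊕ ¬((0 ∨ χ) ⊕ θ) = min(1, 0.609 + 0.000) = min(1, 0.609) = 0.609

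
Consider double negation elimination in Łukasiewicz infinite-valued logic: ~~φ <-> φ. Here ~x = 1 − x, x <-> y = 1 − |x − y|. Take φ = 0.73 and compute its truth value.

~φ = 1 − 0.73 = 0.27
~~φ = 1 − 0.27 = 0.73
~~φ <-> φ = 1 − |0.73 − 0.73| = 1 − 0.00 = 1.00
(As expected: always 1 in Ł∞ since negation is involutive.)

1.00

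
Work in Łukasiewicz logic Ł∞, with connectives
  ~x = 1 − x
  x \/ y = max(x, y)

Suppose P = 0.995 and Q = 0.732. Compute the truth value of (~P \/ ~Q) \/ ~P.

~P = 1 − 0.995 = 0.005
~Q = 1 − 0.732 = 0.268
~P \/ ~Q = max(0.005, 0.268) = 0.268
(~P \/ ~Q) \/ ~P = max(0.268, 0.005) = 0.268

0.268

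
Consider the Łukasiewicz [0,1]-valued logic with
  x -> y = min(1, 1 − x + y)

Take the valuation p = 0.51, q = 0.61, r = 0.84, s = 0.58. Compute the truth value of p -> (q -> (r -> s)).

1.00

r -> s = min(1, 1 − 0.84 + 0.58) = min(1, 0.74) = 0.74
q -> (r -> s) = min(1, 1 − 0.61 + 0.74) = min(1, 1.13) = 1.00
p -> (q -> (r -> s)) = min(1, 1 − 0.51 + 1.00) = min(1, 1.49) = 1.00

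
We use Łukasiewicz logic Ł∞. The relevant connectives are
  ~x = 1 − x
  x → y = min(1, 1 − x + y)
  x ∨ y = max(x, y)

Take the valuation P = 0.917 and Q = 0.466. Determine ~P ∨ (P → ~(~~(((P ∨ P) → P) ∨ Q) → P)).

~P = 1 − 0.917 = 0.083
P ∨ P = max(0.917, 0.917) = 0.917
(P ∨ P) → P = min(1, 1 − 0.917 + 0.917) = min(1, 1.000) = 1.000
((P ∨ P) → P) ∨ Q = max(1.000, 0.466) = 1.000
~(((P ∨ P) → P) ∨ Q) = 1 − 1.000 = 0.000
~~(((P ∨ P) → P) ∨ Q) = 1 − 0.000 = 1.000
~~(((P ∨ P) → P) ∨ Q) → P = min(1, 1 − 1.000 + 0.917) = min(1, 0.917) = 0.917
~(~~(((P ∨ P) → P) ∨ Q) → P) = 1 − 0.917 = 0.083
P → ~(~~(((P ∨ P) → P) ∨ Q) → P) = min(1, 1 − 0.917 + 0.083) = min(1, 0.166) = 0.166
~P ∨ (P → ~(~~(((P ∨ P) → P) ∨ Q) → P)) = max(0.083, 0.166) = 0.166

0.166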